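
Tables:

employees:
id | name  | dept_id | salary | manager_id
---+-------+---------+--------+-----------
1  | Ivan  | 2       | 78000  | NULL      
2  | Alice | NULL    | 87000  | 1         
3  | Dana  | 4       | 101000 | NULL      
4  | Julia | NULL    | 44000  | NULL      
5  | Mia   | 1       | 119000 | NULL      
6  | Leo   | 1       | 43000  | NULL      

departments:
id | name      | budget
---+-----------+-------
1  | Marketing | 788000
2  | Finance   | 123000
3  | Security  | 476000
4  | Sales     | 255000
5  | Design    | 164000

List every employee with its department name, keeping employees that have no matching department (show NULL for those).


LEFT JOIN keeps every row from employees (the left table); where dept_id has no match in departments, the department columns become NULL. Walk through each employee:
  - employee 1 (Ivan): dept_id=2 -> matches Finance
  - employee 2 (Alice): dept_id=NULL, no match -> kept with NULL
  - employee 3 (Dana): dept_id=4 -> matches Sales
  - employee 4 (Julia): dept_id=NULL, no match -> kept with NULL
  - employee 5 (Mia): dept_id=1 -> matches Marketing
  - employee 6 (Leo): dept_id=1 -> matches Marketing
All 6 rows appear; 2 have NULL department.

SQL:
SELECT a.name, b.name AS department
FROM employees a
LEFT JOIN departments b ON a.dept_id = b.id

Result:
name  | department
------+-----------
Ivan  | Finance   
Alice | NULL      
Dana  | Sales     
Julia | NULL      
Mia   | Marketing 
Leo   | Marketing 


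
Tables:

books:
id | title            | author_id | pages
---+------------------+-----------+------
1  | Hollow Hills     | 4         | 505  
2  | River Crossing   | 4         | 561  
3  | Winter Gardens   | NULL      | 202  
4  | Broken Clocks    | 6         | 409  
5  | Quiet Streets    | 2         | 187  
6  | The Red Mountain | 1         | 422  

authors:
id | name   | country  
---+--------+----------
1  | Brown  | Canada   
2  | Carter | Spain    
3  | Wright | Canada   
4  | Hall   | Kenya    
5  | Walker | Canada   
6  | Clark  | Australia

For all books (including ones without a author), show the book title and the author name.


LEFT JOIN keeps every row from books (the left table); where author_id has no match in authors, the author columns become NULL. Walk through each book:
  - book 1 (Hollow Hills): author_id=4 -> matches Hall
  - book 2 (River Crossing): author_id=4 -> matches Hall
  - book 3 (Winter Gardens): author_id=NULL, no match -> kept with NULL
  - book 4 (Broken Clocks): author_id=6 -> matches Clark
  - book 5 (Quiet Streets): author_id=2 -> matches Carter
  - book 6 (The Red Mountain): author_id=1 -> matches Brown
All 6 rows appear; 1 has NULL author.

SQL:
SELECT a.title, b.name AS author
FROM books a
LEFT JOIN authors b ON a.author_id = b.id

Result:
title            | author
-----------------+-------
Hollow Hills     | Hall  
River Crossing   | Hall  
Winter Gardens   | NULL  
Broken Clocks    | Clark 
Quiet Streets    | Carter
The Red Mountain | Brown 


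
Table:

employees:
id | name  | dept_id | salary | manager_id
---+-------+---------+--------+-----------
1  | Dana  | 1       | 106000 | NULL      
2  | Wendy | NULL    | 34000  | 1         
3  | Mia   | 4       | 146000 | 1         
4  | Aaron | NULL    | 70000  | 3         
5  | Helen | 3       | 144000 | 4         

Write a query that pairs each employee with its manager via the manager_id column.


This is a self-join: employees is joined to a second copy of itself, matching each row's manager_id to another row's id. Use LEFT JOIN so rows with manager_id=NULL are kept.
  - employee 1 (Dana): manager_id=NULL -> NULL
  - employee 2 (Wendy): manager_id=1 -> Dana
  - employee 3 (Mia): manager_id=1 -> Dana
  - employee 4 (Aaron): manager_id=3 -> Mia
  - employee 5 (Helen): manager_id=4 -> Aaron

SQL:
SELECT a.name AS item, b.name AS manager
FROM employees a
LEFT JOIN employees b ON a.manager_id = b.id

Result:
item  | manager
------+--------
Dana  | NULL   
Wendy | Dana   
Mia   | Dana   
Aaron | Mia    
Helen | Aaron  


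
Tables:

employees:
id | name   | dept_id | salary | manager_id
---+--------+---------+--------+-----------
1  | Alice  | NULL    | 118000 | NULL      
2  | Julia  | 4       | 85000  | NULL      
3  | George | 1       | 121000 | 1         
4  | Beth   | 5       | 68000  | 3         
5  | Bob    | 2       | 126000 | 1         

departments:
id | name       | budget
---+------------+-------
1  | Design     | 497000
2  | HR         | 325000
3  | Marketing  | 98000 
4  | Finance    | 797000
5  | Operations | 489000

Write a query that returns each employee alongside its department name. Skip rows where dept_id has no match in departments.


INNER JOIN keeps only employees rows whose dept_id matches an id in departments. Walk through each employee:
  - employee 1 (Alice): dept_id=NULL, no match -> dropped
  - employee 2 (Julia): dept_id=4 -> matches Finance
  - employee 3 (George): dept_id=1 -> matches Design
  - employee 4 (Beth): dept_id=5 -> matches Operations
  - employee 5 (Bob): dept_id=2 -> matches HR
So 1 of 5 rows is dropped.

SQL:
SELECT a.name, b.name AS department
FROM employees a
INNER JOIN departments b ON a.dept_id = b.id

Result:
name   | department
-------+-----------
Julia  | Finance   
George | Design    
Beth   | Operations
Bob    | HR        


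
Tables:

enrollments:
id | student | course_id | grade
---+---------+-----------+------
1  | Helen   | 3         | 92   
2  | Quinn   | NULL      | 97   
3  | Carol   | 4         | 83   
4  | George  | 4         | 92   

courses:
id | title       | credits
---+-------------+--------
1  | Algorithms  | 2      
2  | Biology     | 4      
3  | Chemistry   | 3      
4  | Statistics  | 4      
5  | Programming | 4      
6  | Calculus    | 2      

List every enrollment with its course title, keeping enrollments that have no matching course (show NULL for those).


LEFT JOIN keeps every row from enrollments (the left table); where course_id has no match in courses, the course columns become NULL. Walk through each enrollment:
  - enrollment 1 (Helen): course_id=3 -> matches Chemistry
  - enrollment 2 (Quinn): course_id=NULL, no match -> kept with NULL
  - enrollment 3 (Carol): course_id=4 -> matches Statistics
  - enrollment 4 (George): course_id=4 -> matches Statistics
All 4 rows appear; 1 has NULL course.

SQL:
SELECT a.student, b.title AS course
FROM enrollments a
LEFT JOIN courses b ON a.course_id = b.id

Result:
student | course    
--------+-----------
Helen   | Chemistry 
Quinn   | NULL      
Carol   | Statistics
George  | Statistics


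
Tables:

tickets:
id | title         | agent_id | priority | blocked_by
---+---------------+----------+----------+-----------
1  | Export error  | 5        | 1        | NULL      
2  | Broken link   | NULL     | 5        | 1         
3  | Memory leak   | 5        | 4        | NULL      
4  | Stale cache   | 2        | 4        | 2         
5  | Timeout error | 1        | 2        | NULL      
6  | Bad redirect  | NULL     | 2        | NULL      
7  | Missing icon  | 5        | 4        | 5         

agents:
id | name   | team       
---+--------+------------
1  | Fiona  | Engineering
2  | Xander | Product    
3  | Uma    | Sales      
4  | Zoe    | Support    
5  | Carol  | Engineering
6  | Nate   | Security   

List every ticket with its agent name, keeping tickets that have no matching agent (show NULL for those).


LEFT JOIN keeps every row from tickets (the left table); where agent_id has no match in agents, the agent columns become NULL. Walk through each ticket:
  - ticket 1 (Export error): agent_id=5 -> matches Carol
  - ticket 2 (Broken link): agent_id=NULL, no match -> kept with NULL
  - ticket 3 (Memory leak): agent_id=5 -> matches Carol
  - ticket 4 (Stale cache): agent_id=2 -> matches Xander
  - ticket 5 (Timeout error): agent_id=1 -> matches Fiona
  - ticket 6 (Bad redirect): agent_id=NULL, no match -> kept with NULL
  - ticket 7 (Missing icon): agent_id=5 -> matches Carol
All 7 rows appear; 2 have NULL agent.

SQL:
SELECT a.title, b.name AS agent
FROM tickets a
LEFT JOIN agents b ON a.agent_id = b.id

Result:
title         | agent 
--------------+-------
Export error  | Carol 
Broken link   | NULL  
Memory leak   | Carol 
Stale cache   | Xander
Timeout error | Fiona 
Bad redirect  | NULL  
Missing icon  | Carol 


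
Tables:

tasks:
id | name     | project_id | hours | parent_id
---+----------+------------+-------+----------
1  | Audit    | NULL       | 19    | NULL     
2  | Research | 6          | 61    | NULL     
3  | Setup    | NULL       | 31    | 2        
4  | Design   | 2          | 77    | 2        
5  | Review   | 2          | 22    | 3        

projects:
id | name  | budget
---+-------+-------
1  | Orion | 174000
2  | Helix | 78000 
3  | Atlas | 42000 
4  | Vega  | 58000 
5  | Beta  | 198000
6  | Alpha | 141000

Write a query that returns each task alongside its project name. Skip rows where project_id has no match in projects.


INNER JOIN keeps only tasks rows whose project_id matches an id in projects. Walk through each task:
  - task 1 (Audit): project_id=NULL, no match -> dropped
  - task 2 (Research): project_id=6 -> matches Alpha
  - task 3 (Setup): project_id=NULL, no match -> dropped
  - task 4 (Design): project_id=2 -> matches Helix
  - task 5 (Review): project_id=2 -> matches Helix
So 2 of 5 rows are dropped.

SQL:
SELECT a.name, b.name AS project
FROM tasks a
INNER JOIN projects b ON a.project_id = b.id

Result:
name     | project
---------+--------
Research | Alpha  
Design   | Helix  
Review   | Helix  


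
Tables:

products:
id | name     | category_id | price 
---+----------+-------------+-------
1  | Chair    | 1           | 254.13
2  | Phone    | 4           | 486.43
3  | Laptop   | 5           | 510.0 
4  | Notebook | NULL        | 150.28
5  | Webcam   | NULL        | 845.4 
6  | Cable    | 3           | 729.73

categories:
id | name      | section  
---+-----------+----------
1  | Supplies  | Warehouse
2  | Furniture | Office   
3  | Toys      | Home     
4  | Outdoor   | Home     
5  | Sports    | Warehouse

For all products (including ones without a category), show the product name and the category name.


LEFT JOIN keeps every row from products (the left table); where category_id has no match in categories, the category columns become NULL. Walk through each product:
  - product 1 (Chair): category_id=1 -> matches Supplies
  - product 2 (Phone): category_id=4 -> matches Outdoor
  - product 3 (Laptop): category_id=5 -> matches Sports
  - product 4 (Notebook): category_id=NULL, no match -> kept with NULL
  - product 5 (Webcam): category_id=NULL, no match -> kept with NULL
  - product 6 (Cable): category_id=3 -> matches Toys
All 6 rows appear; 2 have NULL category.

SQL:
SELECT a.name, b.name AS category
FROM products a
LEFT JOIN categories b ON a.category_id = b.id

Result:
name     | category
---------+---------
Chair    | Supplies
Phone    | Outdoor 
Laptop   | Sports  
Notebook | NULL    
Webcam   | NULL    
Cable    | Toys    


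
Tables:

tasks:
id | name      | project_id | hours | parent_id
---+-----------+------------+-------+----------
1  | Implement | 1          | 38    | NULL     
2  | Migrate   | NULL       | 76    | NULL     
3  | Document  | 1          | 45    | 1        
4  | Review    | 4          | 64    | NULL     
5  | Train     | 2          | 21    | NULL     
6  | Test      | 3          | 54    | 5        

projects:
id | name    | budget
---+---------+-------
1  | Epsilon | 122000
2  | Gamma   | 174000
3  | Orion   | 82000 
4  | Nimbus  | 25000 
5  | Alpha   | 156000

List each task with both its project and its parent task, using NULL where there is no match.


Two LEFT JOINs from the same base table tasks: one to projects via project_id, one to tasks itself via parent_id. Both are LEFT so every task is preserved.
Match against projects:
  - task 1 (Implement): project_id=1 -> matches Epsilon
  - task 2 (Migrate): project_id=NULL, no match -> kept with NULL
  - task 3 (Document): project_id=1 -> matches Epsilon
  - task 4 (Review): project_id=4 -> matches Nimbus
  - task 5 (Train): project_id=2 -> matches Gamma
  - task 6 (Test): project_id=3 -> matches Orion
Match against tasks (self):
  - task 1 (Implement): parent_id=NULL -> NULL
  - task 2 (Migrate): parent_id=NULL -> NULL
  - task 3 (Document): parent_id=1 -> Implement
  - task 4 (Review): parent_id=NULL -> NULL
  - task 5 (Train): parent_id=NULL -> NULL
  - task 6 (Test): parent_id=5 -> Train

SQL:
SELECT a.name, b.name AS project, c.name AS parent
FROM tasks a
LEFT JOIN projects b ON a.project_id = b.id
LEFT JOIN tasks c ON a.parent_id = c.id

Result:
name      | project | parent   
----------+---------+----------
Implement | Epsilon | NULL     
Migrate   | NULL    | NULL     
Document  | Epsilon | Implement
Review    | Nimbus  | NULL     
Train     | Gamma   | NULL     
Test      | Orion   | Train    


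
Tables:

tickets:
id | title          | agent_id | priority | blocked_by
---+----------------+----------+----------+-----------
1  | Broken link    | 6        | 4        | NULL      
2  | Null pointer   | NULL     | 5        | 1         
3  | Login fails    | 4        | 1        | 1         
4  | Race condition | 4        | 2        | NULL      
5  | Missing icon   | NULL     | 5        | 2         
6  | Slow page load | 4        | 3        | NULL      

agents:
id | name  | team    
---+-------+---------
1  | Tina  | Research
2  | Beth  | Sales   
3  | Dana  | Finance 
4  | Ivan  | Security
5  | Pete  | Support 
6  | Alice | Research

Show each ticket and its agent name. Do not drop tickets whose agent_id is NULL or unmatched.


LEFT JOIN keeps every row from tickets (the left table); where agent_id has no match in agents, the agent columns become NULL. Walk through each ticket:
  - ticket 1 (Broken link): agent_id=6 -> matches Alice
  - ticket 2 (Null pointer): agent_id=NULL, no match -> kept with NULL
  - ticket 3 (Login fails): agent_id=4 -> matches Ivan
  - ticket 4 (Race condition): agent_id=4 -> matches Ivan
  - ticket 5 (Missing icon): agent_id=NULL, no match -> kept with NULL
  - ticket 6 (Slow page load): agent_id=4 -> matches Ivan
All 6 rows appear; 2 have NULL agent.

SQL:
SELECT a.title, b.name AS agent
FROM tickets a
LEFT JOIN agents b ON a.agent_id = b.id

Result:
title          | agent
---------------+------
Broken link    | Alice
Null pointer   | NULL 
Login fails    | Ivan 
Race condition | Ivan 
Missing icon   | NULL 
Slow page load | Ivan 


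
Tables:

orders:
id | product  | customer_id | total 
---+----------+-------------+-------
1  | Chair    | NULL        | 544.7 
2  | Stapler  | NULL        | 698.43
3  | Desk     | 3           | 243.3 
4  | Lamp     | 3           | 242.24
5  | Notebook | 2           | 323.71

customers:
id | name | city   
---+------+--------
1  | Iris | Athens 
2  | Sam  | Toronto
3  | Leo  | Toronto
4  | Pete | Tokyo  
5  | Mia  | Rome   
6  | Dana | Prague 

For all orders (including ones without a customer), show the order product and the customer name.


LEFT JOIN keeps every row from orders (the left table); where customer_id has no match in customers, the customer columns become NULL. Walk through each order:
  - order 1 (Chair): customer_id=NULL, no match -> kept with NULL
  - order 2 (Stapler): customer_id=NULL, no match -> kept with NULL
  - order 3 (Desk): customer_id=3 -> matches Leo
  - order 4 (Lamp): customer_id=3 -> matches Leo
  - order 5 (Notebook): customer_id=2 -> matches Sam
All 5 rows appear; 2 have NULL customer.

SQL:
SELECT a.product, b.name AS customer
FROM orders a
LEFT JOIN customers b ON a.customer_id = b.id

Result:
product  | customer
---------+---------
Chair    | NULL    
Stapler  | NULL    
Desk     | Leo     
Lamp     | Leo     
Notebook | Sam     


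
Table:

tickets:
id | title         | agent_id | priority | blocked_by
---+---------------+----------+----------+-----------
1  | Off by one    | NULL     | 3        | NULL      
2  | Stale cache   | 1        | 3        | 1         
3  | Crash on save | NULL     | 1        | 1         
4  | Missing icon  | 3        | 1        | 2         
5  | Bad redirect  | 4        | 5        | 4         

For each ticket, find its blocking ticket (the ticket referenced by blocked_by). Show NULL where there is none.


This is a self-join: tickets is joined to a second copy of itself, matching each row's blocked_by to another row's id. Use LEFT JOIN so rows with blocked_by=NULL are kept.
  - ticket 1 (Off by one): blocked_by=NULL -> NULL
  - ticket 2 (Stale cache): blocked_by=1 -> Off by one
  - ticket 3 (Crash on save): blocked_by=1 -> Off by one
  - ticket 4 (Missing icon): blocked_by=2 -> Stale cache
  - ticket 5 (Bad redirect): blocked_by=4 -> Missing icon

SQL:
SELECT a.title AS item, b.title AS blocked_by
FROM tickets a
LEFT JOIN tickets b ON a.blocked_by = b.id

Result:
item          | blocked_by  
--------------+-------------
Off by one    | NULL        
Stale cache   | Off by one  
Crash on save | Off by one  
Missing icon  | Stale cache 
Bad redirect  | Missing icon


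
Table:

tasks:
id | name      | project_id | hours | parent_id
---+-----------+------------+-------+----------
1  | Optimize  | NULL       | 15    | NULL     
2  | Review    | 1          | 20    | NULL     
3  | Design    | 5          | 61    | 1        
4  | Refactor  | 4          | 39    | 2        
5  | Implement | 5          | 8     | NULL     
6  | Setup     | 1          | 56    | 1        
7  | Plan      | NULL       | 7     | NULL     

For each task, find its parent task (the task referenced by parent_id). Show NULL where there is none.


This is a self-join: tasks is joined to a second copy of itself, matching each row's parent_id to another row's id. Use LEFT JOIN so rows with parent_id=NULL are kept.
  - task 1 (Optimize): parent_id=NULL -> NULL
  - task 2 (Review): parent_id=NULL -> NULL
  - task 3 (Design): parent_id=1 -> Optimize
  - task 4 (Refactor): parent_id=2 -> Review
  - task 5 (Implement): parent_id=NULL -> NULL
  - task 6 (Setup): parent_id=1 -> Optimize
  - task 7 (Plan): parent_id=NULL -> NULL

SQL:
SELECT a.name AS item, b.name AS parent
FROM tasks a
LEFT JOIN tasks b ON a.parent_id = b.id

Result:
item      | parent  
----------+---------
Optimize  | NULL    
Review    | NULL    
Design    | Optimize
Refactor  | Review  
Implement | NULL    
Setup     | Optimize
Plan      | NULL    


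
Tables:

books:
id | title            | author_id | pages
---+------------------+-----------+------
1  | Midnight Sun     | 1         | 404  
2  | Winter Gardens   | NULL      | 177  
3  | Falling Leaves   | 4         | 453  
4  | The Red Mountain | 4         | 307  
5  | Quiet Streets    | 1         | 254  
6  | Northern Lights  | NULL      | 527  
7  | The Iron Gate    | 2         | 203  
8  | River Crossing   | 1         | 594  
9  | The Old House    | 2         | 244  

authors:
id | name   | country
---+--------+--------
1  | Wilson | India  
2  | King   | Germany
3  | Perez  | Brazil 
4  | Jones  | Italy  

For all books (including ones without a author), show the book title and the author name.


LEFT JOIN keeps every row from books (the left table); where author_id has no match in authors, the author columns become NULL. Walk through each book:
  - book 1 (Midnight Sun): author_id=1 -> matches Wilson
  - book 2 (Winter Gardens): author_id=NULL, no match -> kept with NULL
  - book 3 (Falling Leaves): author_id=4 -> matches Jones
  - book 4 (The Red Mountain): author_id=4 -> matches Jones
  - book 5 (Quiet Streets): author_id=1 -> matches Wilson
  - book 6 (Northern Lights): author_id=NULL, no match -> kept with NULL
  - book 7 (The Iron Gate): author_id=2 -> matches King
  - book 8 (River Crossing): author_id=1 -> matches Wilson
  - book 9 (The Old House): author_id=2 -> matches King
All 9 rows appear; 2 have NULL author.

SQL:
SELECT a.title, b.name AS author
FROM books a
LEFT JOIN authors b ON a.author_id = b.id

Result:
title            | author
-----------------+-------
Midnight Sun     | Wilson
Winter Gardens   | NULL  
Falling Leaves   | Jones 
The Red Mountain | Jones 
Quiet Streets    | Wilson
Northern Lights  | NULL  
The Iron Gate    | King  
River Crossing   | Wilson
The Old House    | King  


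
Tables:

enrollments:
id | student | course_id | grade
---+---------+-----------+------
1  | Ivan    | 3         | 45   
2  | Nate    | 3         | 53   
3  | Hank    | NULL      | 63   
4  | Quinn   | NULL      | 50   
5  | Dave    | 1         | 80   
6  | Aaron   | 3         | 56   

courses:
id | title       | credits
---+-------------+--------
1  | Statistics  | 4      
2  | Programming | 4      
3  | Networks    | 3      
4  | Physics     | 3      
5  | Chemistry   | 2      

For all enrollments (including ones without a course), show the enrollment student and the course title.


LEFT JOIN keeps every row from enrollments (the left table); where course_id has no match in courses, the course columns become NULL. Walk through each enrollment:
  - enrollment 1 (Ivan): course_id=3 -> matches Networks
  - enrollment 2 (Nate): course_id=3 -> matches Networks
  - enrollment 3 (Hank): course_id=NULL, no match -> kept with NULL
  - enrollment 4 (Quinn): course_id=NULL, no match -> kept with NULL
  - enrollment 5 (Dave): course_id=1 -> matches Statistics
  - enrollment 6 (Aaron): course_id=3 -> matches Networks
All 6 rows appear; 2 have NULL course.

SQL:
SELECT a.student, b.title AS course
FROM enrollments a
LEFT JOIN courses b ON a.course_id = b.id

Result:
student | course    
--------+-----------
Ivan    | Networks  
Nate    | Networks  
Hank    | NULL      
Quinn   | NULL      
Dave    | Statistics
Aaron   | Networks  


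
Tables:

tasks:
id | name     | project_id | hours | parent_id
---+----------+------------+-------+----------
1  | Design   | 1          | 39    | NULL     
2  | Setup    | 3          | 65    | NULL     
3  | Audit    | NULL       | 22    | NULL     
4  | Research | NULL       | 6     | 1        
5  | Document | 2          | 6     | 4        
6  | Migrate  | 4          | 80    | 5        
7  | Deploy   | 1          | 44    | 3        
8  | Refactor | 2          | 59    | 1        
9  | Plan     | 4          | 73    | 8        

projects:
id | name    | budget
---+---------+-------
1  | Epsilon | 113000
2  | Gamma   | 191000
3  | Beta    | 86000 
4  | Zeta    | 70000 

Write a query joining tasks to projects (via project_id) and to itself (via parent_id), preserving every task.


Two LEFT JOINs from the same base table tasks: one to projects via project_id, one to tasks itself via parent_id. Both are LEFT so every task is preserved.
Match against projects:
  - task 1 (Design): project_id=1 -> matches Epsilon
  - task 2 (Setup): project_id=3 -> matches Beta
  - task 3 (Audit): project_id=NULL, no match -> kept with NULL
  - task 4 (Research): project_id=NULL, no match -> kept with NULL
  - task 5 (Document): project_id=2 -> matches Gamma
  - task 6 (Migrate): project_id=4 -> matches Zeta
  - task 7 (Deploy): project_id=1 -> matches Epsilon
  - task 8 (Refactor): project_id=2 -> matches Gamma
  - task 9 (Plan): project_id=4 -> matches Zeta
Match against tasks (self):
  - task 1 (Design): parent_id=NULL -> NULL
  - task 2 (Setup): parent_id=NULL -> NULL
  - task 3 (Audit): parent_id=NULL -> NULL
  - task 4 (Research): parent_id=1 -> Design
  - task 5 (Document): parent_id=4 -> Research
  - task 6 (Migrate): parent_id=5 -> Document
  - task 7 (Deploy): parent_id=3 -> Audit
  - task 8 (Refactor): parent_id=1 -> Design
  - task 9 (Plan): parent_id=8 -> Refactor

SQL:
SELECT a.name, b.name AS project, c.name AS parent
FROM tasks a
LEFT JOIN projects b ON a.project_id = b.id
LEFT JOIN tasks c ON a.parent_id = c.id

Result:
name     | project | parent  
---------+---------+---------
Design   | Epsilon | NULL    
Setup    | Beta    | NULL    
Audit    | NULL    | NULL    
Research | NULL    | Design  
Document | Gamma   | Research
Migrate  | Zeta    | Document
Deploy   | Epsilon | Audit   
Refactor | Gamma   | Design  
Plan     | Zeta    | Refactor


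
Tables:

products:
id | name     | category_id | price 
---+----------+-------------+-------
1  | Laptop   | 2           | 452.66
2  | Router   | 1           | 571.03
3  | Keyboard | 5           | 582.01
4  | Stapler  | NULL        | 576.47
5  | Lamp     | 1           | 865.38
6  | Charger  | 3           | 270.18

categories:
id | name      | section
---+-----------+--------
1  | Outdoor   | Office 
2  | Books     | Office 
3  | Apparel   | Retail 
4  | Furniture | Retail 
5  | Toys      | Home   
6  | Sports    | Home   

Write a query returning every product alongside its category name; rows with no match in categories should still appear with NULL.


LEFT JOIN keeps every row from products (the left table); where category_id has no match in categories, the category columns become NULL. Walk through each product:
  - product 1 (Laptop): category_id=2 -> matches Books
  - product 2 (Router): category_id=1 -> matches Outdoor
  - product 3 (Keyboard): category_id=5 -> matches Toys
  - product 4 (Stapler): category_id=NULL, no match -> kept with NULL
  - product 5 (Lamp): category_id=1 -> matches Outdoor
  - product 6 (Charger): category_id=3 -> matches Apparel
All 6 rows appear; 1 has NULL category.

SQL:
SELECT a.name, b.name AS category
FROM products a
LEFT JOIN categories b ON a.category_id = b.id

Result:
name     | category
---------+---------
Laptop   | Books   
Router   | Outdoor 
Keyboard | Toys    
Stapler  | NULL    
Lamp     | Outdoor 
Charger  | Apparel 


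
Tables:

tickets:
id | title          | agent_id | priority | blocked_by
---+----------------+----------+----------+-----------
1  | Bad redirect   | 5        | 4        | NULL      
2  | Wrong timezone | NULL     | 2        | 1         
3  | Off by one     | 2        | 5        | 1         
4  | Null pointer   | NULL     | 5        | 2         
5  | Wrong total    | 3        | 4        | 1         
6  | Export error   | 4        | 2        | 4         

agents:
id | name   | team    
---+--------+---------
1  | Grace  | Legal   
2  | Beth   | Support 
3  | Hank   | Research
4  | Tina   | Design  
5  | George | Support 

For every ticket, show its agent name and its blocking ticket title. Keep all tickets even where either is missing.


Two LEFT JOINs from the same base table tickets: one to agents via agent_id, one to tickets itself via blocked_by. Both are LEFT so every ticket is preserved.
Match against agents:
  - ticket 1 (Bad redirect): agent_id=5 -> matches George
  - ticket 2 (Wrong timezone): agent_id=NULL, no match -> kept with NULL
  - ticket 3 (Off by one): agent_id=2 -> matches Beth
  - ticket 4 (Null pointer): agent_id=NULL, no match -> kept with NULL
  - ticket 5 (Wrong total): agent_id=3 -> matches Hank
  - ticket 6 (Export error): agent_id=4 -> matches Tina
Match against tickets (self):
  - ticket 1 (Bad redirect): blocked_by=NULL -> NULL
  - ticket 2 (Wrong timezone): blocked_by=1 -> Bad redirect
  - ticket 3 (Off by one): blocked_by=1 -> Bad redirect
  - ticket 4 (Null pointer): blocked_by=2 -> Wrong timezone
  - ticket 5 (Wrong total): blocked_by=1 -> Bad redirect
  - ticket 6 (Export error): blocked_by=4 -> Null pointer

SQL:
SELECT a.title, b.name AS agent, c.title AS blocked_by
FROM tickets a
LEFT JOIN agents b ON a.agent_id = b.id
LEFT JOIN tickets c ON a.blocked_by = c.id

Result:
title          | agent  | blocked_by    
---------------+--------+---------------
Bad redirect   | George | NULL          
Wrong timezone | NULL   | Bad redirect  
Off by one     | Beth   | Bad redirect  
Null pointer   | NULL   | Wrong timezone
Wrong total    | Hank   | Bad redirect  
Export error   | Tina   | Null pointer  


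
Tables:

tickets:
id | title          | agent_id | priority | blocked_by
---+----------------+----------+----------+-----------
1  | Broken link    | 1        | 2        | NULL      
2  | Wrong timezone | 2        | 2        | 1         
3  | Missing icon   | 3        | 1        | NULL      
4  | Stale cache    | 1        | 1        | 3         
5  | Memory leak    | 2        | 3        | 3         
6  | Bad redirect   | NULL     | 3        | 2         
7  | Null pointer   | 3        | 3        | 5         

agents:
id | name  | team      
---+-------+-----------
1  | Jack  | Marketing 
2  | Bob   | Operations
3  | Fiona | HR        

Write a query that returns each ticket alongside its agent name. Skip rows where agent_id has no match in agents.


INNER JOIN keeps only tickets rows whose agent_id matches an id in agents. Walk through each ticket:
  - ticket 1 (Broken link): agent_id=1 -> matches Jack
  - ticket 2 (Wrong timezone): agent_id=2 -> matches Bob
  - ticket 3 (Missing icon): agent_id=3 -> matches Fiona
  - ticket 4 (Stale cache): agent_id=1 -> matches Jack
  - ticket 5 (Memory leak): agent_id=2 -> matches Bob
  - ticket 6 (Bad redirect): agent_id=NULL, no match -> dropped
  - ticket 7 (Null pointer): agent_id=3 -> matches Fiona
So 1 of 7 rows is dropped.

SQL:
SELECT a.title, b.name AS agent
FROM tickets a
INNER JOIN agents b ON a.agent_id = b.id

Result:
title          | agent
---------------+------
Broken link    | Jack 
Wrong timezone | Bob  
Missing icon   | Fiona
Stale cache    | Jack 
Memory leak    | Bob  
Null pointer   | Fiona


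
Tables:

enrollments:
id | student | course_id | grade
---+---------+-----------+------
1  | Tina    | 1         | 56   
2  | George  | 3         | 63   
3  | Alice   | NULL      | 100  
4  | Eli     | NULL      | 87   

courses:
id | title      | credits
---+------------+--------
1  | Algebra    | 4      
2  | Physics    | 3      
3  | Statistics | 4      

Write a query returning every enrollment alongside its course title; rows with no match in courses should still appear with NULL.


LEFT JOIN keeps every row from enrollments (the left table); where course_id has no match in courses, the course columns become NULL. Walk through each enrollment:
  - enrollment 1 (Tina): course_id=1 -> matches Algebra
  - enrollment 2 (George): course_id=3 -> matches Statistics
  - enrollment 3 (Alice): course_id=NULL, no match -> kept with NULL
  - enrollment 4 (Eli): course_id=NULL, no match -> kept with NULL
All 4 rows appear; 2 have NULL course.

SQL:
SELECT a.student, b.title AS course
FROM enrollments a
LEFT JOIN courses b ON a.course_id = b.id

Result:
student | course    
--------+-----------
Tina    | Algebra   
George  | Statistics
Alice   | NULL      
Eli     | NULL      


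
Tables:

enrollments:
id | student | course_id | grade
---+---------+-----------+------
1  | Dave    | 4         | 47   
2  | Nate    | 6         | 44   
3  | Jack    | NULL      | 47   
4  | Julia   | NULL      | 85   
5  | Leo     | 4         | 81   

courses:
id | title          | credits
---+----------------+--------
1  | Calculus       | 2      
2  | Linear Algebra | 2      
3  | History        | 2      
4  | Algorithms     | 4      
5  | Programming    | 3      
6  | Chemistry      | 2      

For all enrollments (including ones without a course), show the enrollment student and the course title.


LEFT JOIN keeps every row from enrollments (the left table); where course_id has no match in courses, the course columns become NULL. Walk through each enrollment:
  - enrollment 1 (Dave): course_id=4 -> matches Algorithms
  - enrollment 2 (Nate): course_id=6 -> matches Chemistry
  - enrollment 3 (Jack): course_id=NULL, no match -> kept with NULL
  - enrollment 4 (Julia): course_id=NULL, no match -> kept with NULL
  - enrollment 5 (Leo): course_id=4 -> matches Algorithms
All 5 rows appear; 2 have NULL course.

SQL:
SELECT a.student, b.title AS course
FROM enrollments a
LEFT JOIN courses b ON a.course_id = b.id

Result:
student | course    
--------+-----------
Dave    | Algorithms
Nate    | Chemistry 
Jack    | NULL      
Julia   | NULL      
Leo     | Algorithms


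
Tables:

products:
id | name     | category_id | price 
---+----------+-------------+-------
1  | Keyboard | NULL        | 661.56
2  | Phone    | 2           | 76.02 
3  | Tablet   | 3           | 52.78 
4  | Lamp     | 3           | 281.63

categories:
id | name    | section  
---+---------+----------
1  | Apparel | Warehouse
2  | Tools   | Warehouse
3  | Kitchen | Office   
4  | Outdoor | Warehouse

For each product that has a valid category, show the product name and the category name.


INNER JOIN keeps only products rows whose category_id matches an id in categories. Walk through each product:
  - product 1 (Keyboard): category_id=NULL, no match -> dropped
  - product 2 (Phone): category_id=2 -> matches Tools
  - product 3 (Tablet): category_id=3 -> matches Kitchen
  - product 4 (Lamp): category_id=3 -> matches Kitchen
So 1 of 4 rows is dropped.

SQL:
SELECT a.name, b.name AS category
FROM products a
INNER JOIN categories b ON a.category_id = b.id

Result:
name   | category
-------+---------
Phone  | Tools   
Tablet | Kitchen 
Lamp   | Kitchen 


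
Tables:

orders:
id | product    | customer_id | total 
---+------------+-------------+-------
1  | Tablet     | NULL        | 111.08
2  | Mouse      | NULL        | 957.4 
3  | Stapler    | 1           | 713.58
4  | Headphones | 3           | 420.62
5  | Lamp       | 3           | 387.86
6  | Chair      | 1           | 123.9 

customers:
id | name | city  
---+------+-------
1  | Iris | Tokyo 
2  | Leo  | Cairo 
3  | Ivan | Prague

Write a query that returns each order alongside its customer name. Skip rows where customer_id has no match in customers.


INNER JOIN keeps only orders rows whose customer_id matches an id in customers. Walk through each order:
  - order 1 (Tablet): customer_id=NULL, no match -> dropped
  - order 2 (Mouse): customer_id=NULL, no match -> dropped
  - order 3 (Stapler): customer_id=1 -> matches Iris
  - order 4 (Headphones): customer_id=3 -> matches Ivan
  - order 5 (Lamp): customer_id=3 -> matches Ivan
  - order 6 (Chair): customer_id=1 -> matches Iris
So 2 of 6 rows are dropped.

SQL:
SELECT a.product, b.name AS customer
FROM orders a
INNER JOIN customers b ON a.customer_id = b.id

Result:
product    | customer
-----------+---------
Stapler    | Iris    
Headphones | Ivan    
Lamp       | Ivan    
Chair      | Iris    


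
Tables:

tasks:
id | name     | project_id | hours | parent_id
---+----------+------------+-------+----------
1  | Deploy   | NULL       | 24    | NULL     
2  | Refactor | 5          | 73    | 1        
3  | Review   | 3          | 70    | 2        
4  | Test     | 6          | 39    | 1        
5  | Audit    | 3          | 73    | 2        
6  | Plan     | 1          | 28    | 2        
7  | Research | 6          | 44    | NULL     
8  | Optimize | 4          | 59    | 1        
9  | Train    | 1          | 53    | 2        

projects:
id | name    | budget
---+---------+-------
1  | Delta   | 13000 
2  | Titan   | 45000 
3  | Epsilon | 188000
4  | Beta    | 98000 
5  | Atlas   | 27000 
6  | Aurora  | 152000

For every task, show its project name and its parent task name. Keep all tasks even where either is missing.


Two LEFT JOINs from the same base table tasks: one to projects via project_id, one to tasks itself via parent_id. Both are LEFT so every task is preserved.
Match against projects:
  - task 1 (Deploy): project_id=NULL, no match -> kept with NULL
  - task 2 (Refactor): project_id=5 -> matches Atlas
  - task 3 (Review): project_id=3 -> matches Epsilon
  - task 4 (Test): project_id=6 -> matches Aurora
  - task 5 (Audit): project_id=3 -> matches Epsilon
  - task 6 (Plan): project_id=1 -> matches Delta
  - task 7 (Research): project_id=6 -> matches Aurora
  - task 8 (Optimize): project_id=4 -> matches Beta
  - task 9 (Train): project_id=1 -> matches Delta
Match against tasks (self):
  - task 1 (Deploy): parent_id=NULL -> NULL
  - task 2 (Refactor): parent_id=1 -> Deploy
  - task 3 (Review): parent_id=2 -> Refactor
  - task 4 (Test): parent_id=1 -> Deploy
  - task 5 (Audit): parent_id=2 -> Refactor
  - task 6 (Plan): parent_id=2 -> Refactor
  - task 7 (Research): parent_id=NULL -> NULL
  - task 8 (Optimize): parent_id=1 -> Deploy
  - task 9 (Train): parent_id=2 -> Refactor

SQL:
SELECT a.name, b.name AS project, c.name AS parent
FROM tasks a
LEFT JOIN projects b ON a.project_id = b.id
LEFT JOIN tasks c ON a.parent_id = c.id

Result:
name     | project | parent  
---------+---------+---------
Deploy   | NULL    | NULL    
Refactor | Atlas   | Deploy  
Review   | Epsilon | Refactor
Test     | Aurora  | Deploy  
Audit    | Epsilon | Refactor
Plan     | Delta   | Refactor
Research | Aurora  | NULL    
Optimize | Beta    | Deploy  
Train    | Delta   | Refactor


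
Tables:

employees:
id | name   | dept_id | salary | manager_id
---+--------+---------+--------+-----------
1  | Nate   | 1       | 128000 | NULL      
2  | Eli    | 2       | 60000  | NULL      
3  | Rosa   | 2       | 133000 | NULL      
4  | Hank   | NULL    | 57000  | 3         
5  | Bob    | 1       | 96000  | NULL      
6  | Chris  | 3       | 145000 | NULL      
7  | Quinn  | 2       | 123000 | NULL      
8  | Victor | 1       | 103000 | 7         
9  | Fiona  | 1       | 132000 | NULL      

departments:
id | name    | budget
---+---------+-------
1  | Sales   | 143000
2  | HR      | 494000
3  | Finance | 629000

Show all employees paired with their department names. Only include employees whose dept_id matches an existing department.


INNER JOIN keeps only employees rows whose dept_id matches an id in departments. Walk through each employee:
  - employee 1 (Nate): dept_id=1 -> matches Sales
  - employee 2 (Eli): dept_id=2 -> matches HR
  - employee 3 (Rosa): dept_id=2 -> matches HR
  - employee 4 (Hank): dept_id=NULL, no match -> dropped
  - employee 5 (Bob): dept_id=1 -> matches Sales
  - employee 6 (Chris): dept_id=3 -> matches Finance
  - employee 7 (Quinn): dept_id=2 -> matches HR
  - employee 8 (Victor): dept_id=1 -> matches Sales
  - employee 9 (Fiona): dept_id=1 -> matches Sales
So 1 of 9 rows is dropped.

SQL:
SELECT a.name, b.name AS department
FROM employees a
INNER JOIN departments b ON a.dept_id = b.id

Result:
name   | department
-------+-----------
Nate   | Sales     
Eli    | HR        
Rosa   | HR        
Bob    | Sales     
Chris  | Finance   
Quinn  | HR        
Victor | Sales     
Fiona  | Sales     


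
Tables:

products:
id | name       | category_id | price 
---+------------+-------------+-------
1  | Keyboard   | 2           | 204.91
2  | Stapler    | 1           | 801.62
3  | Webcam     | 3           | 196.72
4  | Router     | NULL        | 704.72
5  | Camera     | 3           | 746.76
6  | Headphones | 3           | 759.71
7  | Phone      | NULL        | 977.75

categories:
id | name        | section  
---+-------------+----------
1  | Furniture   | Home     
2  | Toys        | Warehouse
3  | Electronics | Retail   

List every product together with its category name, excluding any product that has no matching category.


INNER JOIN keeps only products rows whose category_id matches an id in categories. Walk through each product:
  - product 1 (Keyboard): category_id=2 -> matches Toys
  - product 2 (Stapler): category_id=1 -> matches Furniture
  - product 3 (Webcam): category_id=3 -> matches Electronics
  - product 4 (Router): category_id=NULL, no match -> dropped
  - product 5 (Camera): category_id=3 -> matches Electronics
  - product 6 (Headphones): category_id=3 -> matches Electronics
  - product 7 (Phone): category_id=NULL, no match -> dropped
So 2 of 7 rows are dropped.

SQL:
SELECT a.name, b.name AS category
FROM products a
INNER JOIN categories b ON a.category_id = b.id

Result:
name       | category   
-----------+------------
Keyboard   | Toys       
Stapler    | Furniture  
Webcam     | Electronics
Camera     | Electronics
Headphones | Electronics


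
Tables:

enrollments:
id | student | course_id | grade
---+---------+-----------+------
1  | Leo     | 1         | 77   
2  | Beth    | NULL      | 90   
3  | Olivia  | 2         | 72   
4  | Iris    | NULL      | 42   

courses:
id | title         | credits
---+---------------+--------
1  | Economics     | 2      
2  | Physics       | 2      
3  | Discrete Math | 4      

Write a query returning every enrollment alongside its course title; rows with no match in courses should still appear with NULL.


LEFT JOIN keeps every row from enrollments (the left table); where course_id has no match in courses, the course columns become NULL. Walk through each enrollment:
  - enrollment 1 (Leo): course_id=1 -> matches Economics
  - enrollment 2 (Beth): course_id=NULL, no match -> kept with NULL
  - enrollment 3 (Olivia): course_id=2 -> matches Physics
  - enrollment 4 (Iris): course_id=NULL, no match -> kept with NULL
All 4 rows appear; 2 have NULL course.

SQL:
SELECT a.student, b.title AS course
FROM enrollments a
LEFT JOIN courses b ON a.course_id = b.id

Result:
student | course   
--------+----------
Leo     | Economics
Beth    | NULL     
Olivia  | Physics  
Iris    | NULL     
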